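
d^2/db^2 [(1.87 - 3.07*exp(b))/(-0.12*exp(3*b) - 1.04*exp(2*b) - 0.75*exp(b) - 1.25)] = (0.176832*exp(6*b) + 0.907055999999998*exp(5*b) - 0.351824000000001*exp(4*b) - 16.808068*exp(3*b) - 25.7973*exp(2*b) + 5.794*exp(b) + 6.55)*exp(b)/(0.001728*exp(9*b) + 0.044928*exp(8*b) + 0.421776*exp(7*b) + 1.740464*exp(6*b) + 3.5721*exp(5*b) + 6.486*exp(4*b) + 6.834375*exp(3*b) + 6.984375*exp(2*b) + 3.515625*exp(b) + 1.953125)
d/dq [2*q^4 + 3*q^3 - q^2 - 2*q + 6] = 8*q^3 + 9*q^2 - 2*q - 2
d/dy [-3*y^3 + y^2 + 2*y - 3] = -9*y^2 + 2*y + 2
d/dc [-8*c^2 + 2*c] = 2 - 16*c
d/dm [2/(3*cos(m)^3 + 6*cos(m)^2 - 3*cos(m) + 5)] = 6*(3*cos(m)^2 + 4*cos(m) - 1)*sin(m)/(-3*sin(m)^2*cos(m) - 6*sin(m)^2 + 11)^2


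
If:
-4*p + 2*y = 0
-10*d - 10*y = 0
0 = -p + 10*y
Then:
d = 0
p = 0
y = 0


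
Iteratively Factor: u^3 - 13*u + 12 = (u - 1)*(u^2 + u - 12) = (u - 3)*(u - 1)*(u + 4)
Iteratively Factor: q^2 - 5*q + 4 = (q - 1)*(q - 4)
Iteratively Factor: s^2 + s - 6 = (s - 2)*(s + 3)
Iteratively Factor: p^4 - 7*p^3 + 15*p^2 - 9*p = (p - 1)*(p^3 - 6*p^2 + 9*p) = (p - 3)*(p - 1)*(p^2 - 3*p) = p*(p - 3)*(p - 1)*(p - 3)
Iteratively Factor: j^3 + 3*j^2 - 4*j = (j + 4)*(j^2 - j) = (j - 1)*(j + 4)*(j)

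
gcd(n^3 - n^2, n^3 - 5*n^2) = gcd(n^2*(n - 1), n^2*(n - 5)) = n^2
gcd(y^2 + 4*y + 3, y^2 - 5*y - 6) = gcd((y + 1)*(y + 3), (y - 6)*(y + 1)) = y + 1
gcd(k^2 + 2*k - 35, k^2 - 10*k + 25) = k - 5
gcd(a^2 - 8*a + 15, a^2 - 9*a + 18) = a - 3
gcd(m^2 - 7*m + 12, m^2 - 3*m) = m - 3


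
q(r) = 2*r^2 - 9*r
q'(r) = 4*r - 9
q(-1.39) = 16.37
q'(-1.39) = -14.56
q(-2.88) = 42.51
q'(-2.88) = -20.52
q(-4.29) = 75.42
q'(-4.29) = -26.16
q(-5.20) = 100.88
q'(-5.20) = -29.80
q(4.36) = -1.22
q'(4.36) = 8.44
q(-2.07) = 27.20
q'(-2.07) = -17.28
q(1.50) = -9.00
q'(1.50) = -3.00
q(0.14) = -1.22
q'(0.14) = -8.44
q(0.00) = 0.00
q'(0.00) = -9.00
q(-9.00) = 243.00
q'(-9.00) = -45.00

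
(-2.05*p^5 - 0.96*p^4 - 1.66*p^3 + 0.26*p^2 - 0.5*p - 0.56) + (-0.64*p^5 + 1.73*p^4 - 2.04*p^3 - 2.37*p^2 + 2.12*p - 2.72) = -2.69*p^5 + 0.77*p^4 - 3.7*p^3 - 2.11*p^2 + 1.62*p - 3.28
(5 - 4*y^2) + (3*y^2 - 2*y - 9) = -y^2 - 2*y - 4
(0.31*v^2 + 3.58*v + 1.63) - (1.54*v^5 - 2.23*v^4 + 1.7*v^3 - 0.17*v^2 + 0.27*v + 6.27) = -1.54*v^5 + 2.23*v^4 - 1.7*v^3 + 0.48*v^2 + 3.31*v - 4.64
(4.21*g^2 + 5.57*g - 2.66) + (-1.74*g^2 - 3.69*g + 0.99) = 2.47*g^2 + 1.88*g - 1.67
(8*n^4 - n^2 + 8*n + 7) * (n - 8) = 8*n^5 - 64*n^4 - n^3 + 16*n^2 - 57*n - 56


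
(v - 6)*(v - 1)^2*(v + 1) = v^4 - 7*v^3 + 5*v^2 + 7*v - 6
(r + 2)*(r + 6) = r^2 + 8*r + 12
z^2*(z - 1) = z^3 - z^2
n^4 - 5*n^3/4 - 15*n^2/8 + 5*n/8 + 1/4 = (n - 2)*(n - 1/2)*(n + 1/4)*(n + 1)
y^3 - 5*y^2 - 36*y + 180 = (y - 6)*(y - 5)*(y + 6)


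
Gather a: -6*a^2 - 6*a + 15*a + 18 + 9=-6*a^2 + 9*a + 27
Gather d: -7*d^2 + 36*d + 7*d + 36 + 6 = -7*d^2 + 43*d + 42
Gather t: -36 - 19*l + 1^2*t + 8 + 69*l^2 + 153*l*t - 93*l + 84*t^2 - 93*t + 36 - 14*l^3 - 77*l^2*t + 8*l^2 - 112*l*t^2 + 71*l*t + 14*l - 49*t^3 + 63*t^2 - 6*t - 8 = -14*l^3 + 77*l^2 - 98*l - 49*t^3 + t^2*(147 - 112*l) + t*(-77*l^2 + 224*l - 98)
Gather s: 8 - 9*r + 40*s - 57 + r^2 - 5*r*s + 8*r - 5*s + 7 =r^2 - r + s*(35 - 5*r) - 42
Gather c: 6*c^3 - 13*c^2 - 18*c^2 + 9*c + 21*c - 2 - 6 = 6*c^3 - 31*c^2 + 30*c - 8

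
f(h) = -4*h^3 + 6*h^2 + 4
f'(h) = -12*h^2 + 12*h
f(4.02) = -158.90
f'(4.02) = -145.68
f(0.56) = 5.18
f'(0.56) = 2.96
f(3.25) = -69.94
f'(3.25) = -87.75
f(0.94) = 5.98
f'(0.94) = 0.68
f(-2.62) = 117.13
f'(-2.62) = -113.81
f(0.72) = 5.62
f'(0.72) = 2.42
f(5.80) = -574.61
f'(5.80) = -334.08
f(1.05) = 5.98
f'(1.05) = -0.63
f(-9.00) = 3406.00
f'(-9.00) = -1080.00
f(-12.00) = 7780.00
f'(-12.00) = -1872.00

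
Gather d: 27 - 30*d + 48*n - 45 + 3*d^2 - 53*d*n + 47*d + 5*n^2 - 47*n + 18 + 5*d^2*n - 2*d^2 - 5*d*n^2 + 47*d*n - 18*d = d^2*(5*n + 1) + d*(-5*n^2 - 6*n - 1) + 5*n^2 + n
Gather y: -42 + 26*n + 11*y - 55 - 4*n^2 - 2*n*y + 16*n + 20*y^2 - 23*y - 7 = -4*n^2 + 42*n + 20*y^2 + y*(-2*n - 12) - 104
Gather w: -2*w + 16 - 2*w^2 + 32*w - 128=-2*w^2 + 30*w - 112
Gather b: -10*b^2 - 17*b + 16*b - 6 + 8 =-10*b^2 - b + 2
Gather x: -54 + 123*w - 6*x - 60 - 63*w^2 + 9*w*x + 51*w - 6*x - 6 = -63*w^2 + 174*w + x*(9*w - 12) - 120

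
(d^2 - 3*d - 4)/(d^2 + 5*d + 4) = (d - 4)/(d + 4)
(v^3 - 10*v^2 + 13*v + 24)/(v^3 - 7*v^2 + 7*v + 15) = (v - 8)/(v - 5)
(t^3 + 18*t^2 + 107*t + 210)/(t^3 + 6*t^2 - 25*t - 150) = (t + 7)/(t - 5)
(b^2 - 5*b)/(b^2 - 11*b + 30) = b/(b - 6)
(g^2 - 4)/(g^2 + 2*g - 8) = (g + 2)/(g + 4)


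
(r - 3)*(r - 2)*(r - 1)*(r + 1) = r^4 - 5*r^3 + 5*r^2 + 5*r - 6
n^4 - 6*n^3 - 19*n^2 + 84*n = n*(n - 7)*(n - 3)*(n + 4)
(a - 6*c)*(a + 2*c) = a^2 - 4*a*c - 12*c^2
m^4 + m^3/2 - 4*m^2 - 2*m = m*(m - 2)*(m + 1/2)*(m + 2)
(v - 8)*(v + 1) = v^2 - 7*v - 8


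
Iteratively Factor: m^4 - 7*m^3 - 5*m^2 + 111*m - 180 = (m + 4)*(m^3 - 11*m^2 + 39*m - 45) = (m - 3)*(m + 4)*(m^2 - 8*m + 15) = (m - 3)^2*(m + 4)*(m - 5)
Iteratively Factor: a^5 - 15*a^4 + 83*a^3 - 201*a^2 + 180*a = (a - 3)*(a^4 - 12*a^3 + 47*a^2 - 60*a) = a*(a - 3)*(a^3 - 12*a^2 + 47*a - 60) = a*(a - 4)*(a - 3)*(a^2 - 8*a + 15) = a*(a - 5)*(a - 4)*(a - 3)*(a - 3)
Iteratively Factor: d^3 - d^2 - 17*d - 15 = (d + 3)*(d^2 - 4*d - 5) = (d - 5)*(d + 3)*(d + 1)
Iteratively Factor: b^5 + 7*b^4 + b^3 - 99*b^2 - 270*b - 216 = (b + 3)*(b^4 + 4*b^3 - 11*b^2 - 66*b - 72) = (b - 4)*(b + 3)*(b^3 + 8*b^2 + 21*b + 18) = (b - 4)*(b + 3)^2*(b^2 + 5*b + 6) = (b - 4)*(b + 3)^3*(b + 2)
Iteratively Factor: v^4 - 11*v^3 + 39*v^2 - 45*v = (v - 5)*(v^3 - 6*v^2 + 9*v) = (v - 5)*(v - 3)*(v^2 - 3*v) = v*(v - 5)*(v - 3)*(v - 3)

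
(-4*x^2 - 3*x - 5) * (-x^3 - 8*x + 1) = 4*x^5 + 3*x^4 + 37*x^3 + 20*x^2 + 37*x - 5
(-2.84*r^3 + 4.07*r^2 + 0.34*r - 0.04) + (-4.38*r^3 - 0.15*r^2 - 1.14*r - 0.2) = -7.22*r^3 + 3.92*r^2 - 0.8*r - 0.24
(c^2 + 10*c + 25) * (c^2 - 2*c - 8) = c^4 + 8*c^3 - 3*c^2 - 130*c - 200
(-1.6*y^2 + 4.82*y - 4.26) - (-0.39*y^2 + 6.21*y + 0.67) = -1.21*y^2 - 1.39*y - 4.93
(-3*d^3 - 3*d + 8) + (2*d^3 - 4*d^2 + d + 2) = -d^3 - 4*d^2 - 2*d + 10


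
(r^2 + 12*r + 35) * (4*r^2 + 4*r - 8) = 4*r^4 + 52*r^3 + 180*r^2 + 44*r - 280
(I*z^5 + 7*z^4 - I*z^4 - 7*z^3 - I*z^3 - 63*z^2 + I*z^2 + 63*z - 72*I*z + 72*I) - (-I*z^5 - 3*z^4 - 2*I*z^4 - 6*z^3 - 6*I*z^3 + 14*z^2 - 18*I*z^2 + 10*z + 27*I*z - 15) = 2*I*z^5 + 10*z^4 + I*z^4 - z^3 + 5*I*z^3 - 77*z^2 + 19*I*z^2 + 53*z - 99*I*z + 15 + 72*I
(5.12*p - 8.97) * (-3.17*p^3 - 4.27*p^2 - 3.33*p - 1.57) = -16.2304*p^4 + 6.57250000000001*p^3 + 21.2523*p^2 + 21.8317*p + 14.0829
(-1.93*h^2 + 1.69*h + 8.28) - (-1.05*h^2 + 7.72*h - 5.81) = -0.88*h^2 - 6.03*h + 14.09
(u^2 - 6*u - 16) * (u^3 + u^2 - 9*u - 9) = u^5 - 5*u^4 - 31*u^3 + 29*u^2 + 198*u + 144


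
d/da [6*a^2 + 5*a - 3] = 12*a + 5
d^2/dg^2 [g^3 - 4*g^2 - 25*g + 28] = 6*g - 8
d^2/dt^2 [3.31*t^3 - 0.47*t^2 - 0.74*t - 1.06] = 19.86*t - 0.94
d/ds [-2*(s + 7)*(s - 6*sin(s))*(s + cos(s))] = 2*(s + 7)*(s - 6*sin(s))*(sin(s) - 1) + 2*(s + 7)*(s + cos(s))*(6*cos(s) - 1) - 2*(s - 6*sin(s))*(s + cos(s))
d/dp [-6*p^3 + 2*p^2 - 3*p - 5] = -18*p^2 + 4*p - 3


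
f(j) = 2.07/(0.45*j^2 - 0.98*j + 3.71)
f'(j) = 2.07*(0.98 - 0.9*j)/(0.45*j^2 - 0.98*j + 3.71)^2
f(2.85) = 0.45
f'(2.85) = -0.16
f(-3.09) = 0.19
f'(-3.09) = 0.06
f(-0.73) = 0.44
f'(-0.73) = 0.16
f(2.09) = 0.57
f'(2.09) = -0.14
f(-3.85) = 0.15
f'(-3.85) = 0.05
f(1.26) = 0.65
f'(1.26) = -0.03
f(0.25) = 0.59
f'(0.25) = 0.13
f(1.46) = 0.64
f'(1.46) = -0.07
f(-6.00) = 0.08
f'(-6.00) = 0.02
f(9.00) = 0.07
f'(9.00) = -0.02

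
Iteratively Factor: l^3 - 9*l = (l)*(l^2 - 9) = l*(l - 3)*(l + 3)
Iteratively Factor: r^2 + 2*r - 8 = (r - 2)*(r + 4)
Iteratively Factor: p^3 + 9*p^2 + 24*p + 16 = (p + 1)*(p^2 + 8*p + 16) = (p + 1)*(p + 4)*(p + 4)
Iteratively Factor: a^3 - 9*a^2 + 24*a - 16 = (a - 1)*(a^2 - 8*a + 16) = (a - 4)*(a - 1)*(a - 4)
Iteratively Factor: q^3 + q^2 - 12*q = (q + 4)*(q^2 - 3*q) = q*(q + 4)*(q - 3)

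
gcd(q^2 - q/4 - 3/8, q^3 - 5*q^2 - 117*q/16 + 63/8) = q - 3/4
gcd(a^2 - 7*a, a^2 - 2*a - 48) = 1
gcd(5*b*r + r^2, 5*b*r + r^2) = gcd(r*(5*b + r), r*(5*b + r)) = 5*b*r + r^2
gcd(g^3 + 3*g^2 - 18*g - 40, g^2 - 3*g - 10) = g + 2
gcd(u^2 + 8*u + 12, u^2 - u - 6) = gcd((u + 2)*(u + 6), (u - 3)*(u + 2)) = u + 2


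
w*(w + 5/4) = w^2 + 5*w/4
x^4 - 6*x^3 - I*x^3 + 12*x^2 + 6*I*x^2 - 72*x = x*(x - 6)*(x - 4*I)*(x + 3*I)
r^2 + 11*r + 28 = (r + 4)*(r + 7)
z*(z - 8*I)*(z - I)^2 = z^4 - 10*I*z^3 - 17*z^2 + 8*I*z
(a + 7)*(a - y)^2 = a^3 - 2*a^2*y + 7*a^2 + a*y^2 - 14*a*y + 7*y^2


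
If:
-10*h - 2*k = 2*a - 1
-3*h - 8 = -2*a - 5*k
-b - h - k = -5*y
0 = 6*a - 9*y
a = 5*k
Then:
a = 415/186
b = 2072/279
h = -27/62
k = 83/186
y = 415/279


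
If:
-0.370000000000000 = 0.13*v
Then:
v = -2.85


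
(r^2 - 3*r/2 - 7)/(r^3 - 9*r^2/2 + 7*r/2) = (r + 2)/(r*(r - 1))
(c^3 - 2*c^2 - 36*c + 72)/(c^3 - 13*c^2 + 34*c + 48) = (c^2 + 4*c - 12)/(c^2 - 7*c - 8)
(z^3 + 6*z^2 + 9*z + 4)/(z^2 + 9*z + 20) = (z^2 + 2*z + 1)/(z + 5)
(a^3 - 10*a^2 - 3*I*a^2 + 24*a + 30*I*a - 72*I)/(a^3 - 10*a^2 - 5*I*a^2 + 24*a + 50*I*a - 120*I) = (a - 3*I)/(a - 5*I)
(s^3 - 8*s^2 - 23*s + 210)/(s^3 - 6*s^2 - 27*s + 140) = (s - 6)/(s - 4)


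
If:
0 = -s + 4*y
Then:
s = 4*y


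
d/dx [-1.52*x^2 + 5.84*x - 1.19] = 5.84 - 3.04*x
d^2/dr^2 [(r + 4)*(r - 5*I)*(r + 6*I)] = 6*r + 8 + 2*I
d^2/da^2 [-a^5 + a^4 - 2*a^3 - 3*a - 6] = 4*a*(-5*a^2 + 3*a - 3)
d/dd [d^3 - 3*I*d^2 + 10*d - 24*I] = 3*d^2 - 6*I*d + 10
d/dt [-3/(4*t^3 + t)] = 3*(12*t^2 + 1)/(t^2*(4*t^2 + 1)^2)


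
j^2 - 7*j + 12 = (j - 4)*(j - 3)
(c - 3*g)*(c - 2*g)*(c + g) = c^3 - 4*c^2*g + c*g^2 + 6*g^3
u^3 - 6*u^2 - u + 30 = (u - 5)*(u - 3)*(u + 2)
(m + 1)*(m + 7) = m^2 + 8*m + 7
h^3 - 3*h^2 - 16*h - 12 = (h - 6)*(h + 1)*(h + 2)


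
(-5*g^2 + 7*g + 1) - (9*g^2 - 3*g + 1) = -14*g^2 + 10*g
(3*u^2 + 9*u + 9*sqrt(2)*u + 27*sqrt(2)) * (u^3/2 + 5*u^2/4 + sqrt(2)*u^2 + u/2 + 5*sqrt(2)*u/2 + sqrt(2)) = 3*u^5/2 + 33*u^4/4 + 15*sqrt(2)*u^4/2 + 123*u^3/4 + 165*sqrt(2)*u^3/4 + 255*sqrt(2)*u^2/4 + 207*u^2/2 + 45*sqrt(2)*u/2 + 153*u + 54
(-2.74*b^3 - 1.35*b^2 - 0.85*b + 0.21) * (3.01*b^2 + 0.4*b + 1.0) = -8.2474*b^5 - 5.1595*b^4 - 5.8385*b^3 - 1.0579*b^2 - 0.766*b + 0.21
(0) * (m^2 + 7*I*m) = 0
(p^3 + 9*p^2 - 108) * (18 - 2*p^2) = -2*p^5 - 18*p^4 + 18*p^3 + 378*p^2 - 1944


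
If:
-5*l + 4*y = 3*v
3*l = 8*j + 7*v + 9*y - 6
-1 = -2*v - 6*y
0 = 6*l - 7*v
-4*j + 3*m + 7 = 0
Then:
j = 545/976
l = 14/183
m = -1163/732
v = 4/61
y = 53/366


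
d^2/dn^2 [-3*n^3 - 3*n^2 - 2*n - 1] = -18*n - 6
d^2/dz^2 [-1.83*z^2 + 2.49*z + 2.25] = -3.66000000000000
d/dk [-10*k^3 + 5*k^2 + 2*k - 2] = -30*k^2 + 10*k + 2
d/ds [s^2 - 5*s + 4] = 2*s - 5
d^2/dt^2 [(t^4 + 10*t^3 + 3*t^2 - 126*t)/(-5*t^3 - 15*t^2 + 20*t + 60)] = 4*(7*t^6 + 129*t^5 + 219*t^4 + 223*t^3 + 3222*t^2 + 4644*t - 3240)/(5*(t^9 + 9*t^8 + 15*t^7 - 81*t^6 - 276*t^5 + 108*t^4 + 1232*t^3 + 720*t^2 - 1728*t - 1728))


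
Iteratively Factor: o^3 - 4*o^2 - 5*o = (o)*(o^2 - 4*o - 5) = o*(o - 5)*(o + 1)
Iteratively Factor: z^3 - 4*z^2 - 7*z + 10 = (z - 1)*(z^2 - 3*z - 10) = (z - 5)*(z - 1)*(z + 2)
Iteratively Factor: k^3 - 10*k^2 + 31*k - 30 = (k - 2)*(k^2 - 8*k + 15) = (k - 5)*(k - 2)*(k - 3)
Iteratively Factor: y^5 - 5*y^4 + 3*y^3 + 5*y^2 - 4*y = (y)*(y^4 - 5*y^3 + 3*y^2 + 5*y - 4) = y*(y + 1)*(y^3 - 6*y^2 + 9*y - 4) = y*(y - 1)*(y + 1)*(y^2 - 5*y + 4) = y*(y - 1)^2*(y + 1)*(y - 4)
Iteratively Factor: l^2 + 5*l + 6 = (l + 2)*(l + 3)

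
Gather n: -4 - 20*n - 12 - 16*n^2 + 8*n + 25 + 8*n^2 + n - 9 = -8*n^2 - 11*n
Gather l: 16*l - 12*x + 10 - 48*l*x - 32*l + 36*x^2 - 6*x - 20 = l*(-48*x - 16) + 36*x^2 - 18*x - 10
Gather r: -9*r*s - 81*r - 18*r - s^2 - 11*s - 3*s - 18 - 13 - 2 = r*(-9*s - 99) - s^2 - 14*s - 33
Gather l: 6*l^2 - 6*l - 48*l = 6*l^2 - 54*l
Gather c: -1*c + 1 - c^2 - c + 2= -c^2 - 2*c + 3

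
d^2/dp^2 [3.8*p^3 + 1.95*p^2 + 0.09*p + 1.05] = 22.8*p + 3.9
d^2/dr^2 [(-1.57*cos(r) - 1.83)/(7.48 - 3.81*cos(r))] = (71.307579*sin(r)^2 - 139.994932*cos(r) + 71.307579)/(55.306341*cos(r)^3 - 325.741284*cos(r)^2 + 639.513072*cos(r) - 418.508992)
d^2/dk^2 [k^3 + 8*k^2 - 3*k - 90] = 6*k + 16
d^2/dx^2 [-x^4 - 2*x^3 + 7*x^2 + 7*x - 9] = -12*x^2 - 12*x + 14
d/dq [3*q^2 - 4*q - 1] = 6*q - 4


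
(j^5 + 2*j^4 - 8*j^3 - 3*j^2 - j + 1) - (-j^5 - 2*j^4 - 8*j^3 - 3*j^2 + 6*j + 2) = 2*j^5 + 4*j^4 - 7*j - 1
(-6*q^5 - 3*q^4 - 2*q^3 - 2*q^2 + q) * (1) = -6*q^5 - 3*q^4 - 2*q^3 - 2*q^2 + q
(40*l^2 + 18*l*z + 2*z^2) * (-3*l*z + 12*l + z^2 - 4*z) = -120*l^3*z + 480*l^3 - 14*l^2*z^2 + 56*l^2*z + 12*l*z^3 - 48*l*z^2 + 2*z^4 - 8*z^3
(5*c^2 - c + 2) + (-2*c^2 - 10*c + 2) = 3*c^2 - 11*c + 4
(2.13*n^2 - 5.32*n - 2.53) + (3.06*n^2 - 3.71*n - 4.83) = 5.19*n^2 - 9.03*n - 7.36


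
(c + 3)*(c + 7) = c^2 + 10*c + 21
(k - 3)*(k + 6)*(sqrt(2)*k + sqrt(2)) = sqrt(2)*k^3 + 4*sqrt(2)*k^2 - 15*sqrt(2)*k - 18*sqrt(2)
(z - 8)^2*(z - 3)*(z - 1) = z^4 - 20*z^3 + 131*z^2 - 304*z + 192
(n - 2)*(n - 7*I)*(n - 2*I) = n^3 - 2*n^2 - 9*I*n^2 - 14*n + 18*I*n + 28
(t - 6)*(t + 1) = t^2 - 5*t - 6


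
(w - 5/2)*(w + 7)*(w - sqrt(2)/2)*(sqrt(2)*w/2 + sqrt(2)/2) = sqrt(2)*w^4/2 - w^3/2 + 11*sqrt(2)*w^3/4 - 13*sqrt(2)*w^2/2 - 11*w^2/4 - 35*sqrt(2)*w/4 + 13*w/2 + 35/4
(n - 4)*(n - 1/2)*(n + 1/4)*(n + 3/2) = n^4 - 11*n^3/4 - 11*n^2/2 + 29*n/16 + 3/4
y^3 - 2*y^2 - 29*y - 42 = (y - 7)*(y + 2)*(y + 3)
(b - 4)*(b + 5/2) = b^2 - 3*b/2 - 10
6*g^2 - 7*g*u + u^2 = (-6*g + u)*(-g + u)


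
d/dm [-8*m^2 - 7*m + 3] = -16*m - 7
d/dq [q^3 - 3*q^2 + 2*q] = 3*q^2 - 6*q + 2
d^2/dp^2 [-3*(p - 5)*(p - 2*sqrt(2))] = -6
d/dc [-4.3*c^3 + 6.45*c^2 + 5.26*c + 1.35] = -12.9*c^2 + 12.9*c + 5.26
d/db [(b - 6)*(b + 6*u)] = 2*b + 6*u - 6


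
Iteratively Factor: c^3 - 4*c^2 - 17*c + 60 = (c - 5)*(c^2 + c - 12) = (c - 5)*(c + 4)*(c - 3)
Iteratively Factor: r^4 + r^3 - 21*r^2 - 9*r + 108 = (r - 3)*(r^3 + 4*r^2 - 9*r - 36) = (r - 3)*(r + 4)*(r^2 - 9) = (r - 3)*(r + 3)*(r + 4)*(r - 3)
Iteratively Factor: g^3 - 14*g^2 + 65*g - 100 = (g - 5)*(g^2 - 9*g + 20) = (g - 5)*(g - 4)*(g - 5)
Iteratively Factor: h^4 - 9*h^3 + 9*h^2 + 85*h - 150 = (h - 5)*(h^3 - 4*h^2 - 11*h + 30) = (h - 5)*(h + 3)*(h^2 - 7*h + 10) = (h - 5)*(h - 2)*(h + 3)*(h - 5)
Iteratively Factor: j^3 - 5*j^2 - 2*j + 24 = (j - 4)*(j^2 - j - 6) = (j - 4)*(j + 2)*(j - 3)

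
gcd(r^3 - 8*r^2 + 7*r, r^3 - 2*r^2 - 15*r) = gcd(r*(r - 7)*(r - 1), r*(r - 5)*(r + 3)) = r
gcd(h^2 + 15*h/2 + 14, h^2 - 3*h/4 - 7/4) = 1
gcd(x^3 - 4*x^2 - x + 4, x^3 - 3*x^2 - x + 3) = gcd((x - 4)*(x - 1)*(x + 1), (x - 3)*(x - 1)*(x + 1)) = x^2 - 1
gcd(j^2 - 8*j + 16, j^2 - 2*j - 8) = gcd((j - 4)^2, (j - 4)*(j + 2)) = j - 4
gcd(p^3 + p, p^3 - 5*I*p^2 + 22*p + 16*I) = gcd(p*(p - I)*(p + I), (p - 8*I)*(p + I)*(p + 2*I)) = p + I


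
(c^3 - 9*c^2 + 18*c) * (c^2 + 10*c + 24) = c^5 + c^4 - 48*c^3 - 36*c^2 + 432*c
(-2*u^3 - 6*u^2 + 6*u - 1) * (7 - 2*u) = 4*u^4 - 2*u^3 - 54*u^2 + 44*u - 7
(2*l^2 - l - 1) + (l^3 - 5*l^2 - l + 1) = l^3 - 3*l^2 - 2*l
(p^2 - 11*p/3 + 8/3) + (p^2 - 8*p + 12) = 2*p^2 - 35*p/3 + 44/3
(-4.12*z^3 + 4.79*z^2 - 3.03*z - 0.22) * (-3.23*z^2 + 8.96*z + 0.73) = 13.3076*z^5 - 52.3869*z^4 + 49.6977*z^3 - 22.9415*z^2 - 4.1831*z - 0.1606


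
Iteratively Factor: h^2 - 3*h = (h)*(h - 3)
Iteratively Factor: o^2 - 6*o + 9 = (o - 3)*(o - 3)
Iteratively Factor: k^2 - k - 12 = (k - 4)*(k + 3)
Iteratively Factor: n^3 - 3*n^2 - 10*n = (n)*(n^2 - 3*n - 10) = n*(n - 5)*(n + 2)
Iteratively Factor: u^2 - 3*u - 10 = (u - 5)*(u + 2)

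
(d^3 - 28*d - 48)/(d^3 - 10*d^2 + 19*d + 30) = (d^2 + 6*d + 8)/(d^2 - 4*d - 5)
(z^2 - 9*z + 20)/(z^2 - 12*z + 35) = (z - 4)/(z - 7)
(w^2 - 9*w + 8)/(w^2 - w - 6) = (-w^2 + 9*w - 8)/(-w^2 + w + 6)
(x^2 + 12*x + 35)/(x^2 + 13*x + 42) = (x + 5)/(x + 6)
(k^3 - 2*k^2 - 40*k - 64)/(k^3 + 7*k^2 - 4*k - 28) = (k^2 - 4*k - 32)/(k^2 + 5*k - 14)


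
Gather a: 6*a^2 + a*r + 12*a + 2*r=6*a^2 + a*(r + 12) + 2*r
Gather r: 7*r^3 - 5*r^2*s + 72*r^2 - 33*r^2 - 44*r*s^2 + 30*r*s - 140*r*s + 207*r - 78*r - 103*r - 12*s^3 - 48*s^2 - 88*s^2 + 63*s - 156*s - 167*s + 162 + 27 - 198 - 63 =7*r^3 + r^2*(39 - 5*s) + r*(-44*s^2 - 110*s + 26) - 12*s^3 - 136*s^2 - 260*s - 72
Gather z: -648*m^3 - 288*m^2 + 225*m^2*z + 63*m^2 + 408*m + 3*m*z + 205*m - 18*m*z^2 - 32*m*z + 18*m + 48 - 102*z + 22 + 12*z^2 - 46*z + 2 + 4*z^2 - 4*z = -648*m^3 - 225*m^2 + 631*m + z^2*(16 - 18*m) + z*(225*m^2 - 29*m - 152) + 72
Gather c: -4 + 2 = -2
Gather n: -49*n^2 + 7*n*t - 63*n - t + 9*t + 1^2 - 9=-49*n^2 + n*(7*t - 63) + 8*t - 8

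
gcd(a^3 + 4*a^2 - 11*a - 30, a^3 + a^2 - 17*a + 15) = a^2 + 2*a - 15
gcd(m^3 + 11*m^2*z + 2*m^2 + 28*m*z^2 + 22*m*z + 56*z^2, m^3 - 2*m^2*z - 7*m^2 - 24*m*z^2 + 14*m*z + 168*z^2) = m + 4*z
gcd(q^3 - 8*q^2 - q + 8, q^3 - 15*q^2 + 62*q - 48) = q^2 - 9*q + 8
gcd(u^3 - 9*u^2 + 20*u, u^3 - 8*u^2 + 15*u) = u^2 - 5*u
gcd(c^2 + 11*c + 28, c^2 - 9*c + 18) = 1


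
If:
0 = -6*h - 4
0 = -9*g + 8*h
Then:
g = -16/27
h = -2/3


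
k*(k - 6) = k^2 - 6*k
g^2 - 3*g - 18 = (g - 6)*(g + 3)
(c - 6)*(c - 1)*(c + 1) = c^3 - 6*c^2 - c + 6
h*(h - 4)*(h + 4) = h^3 - 16*h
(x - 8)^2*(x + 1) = x^3 - 15*x^2 + 48*x + 64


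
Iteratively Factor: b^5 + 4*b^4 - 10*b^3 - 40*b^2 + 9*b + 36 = (b + 4)*(b^4 - 10*b^2 + 9) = (b - 1)*(b + 4)*(b^3 + b^2 - 9*b - 9) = (b - 1)*(b + 3)*(b + 4)*(b^2 - 2*b - 3) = (b - 1)*(b + 1)*(b + 3)*(b + 4)*(b - 3)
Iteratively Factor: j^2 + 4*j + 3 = (j + 1)*(j + 3)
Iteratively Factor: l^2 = (l)*(l)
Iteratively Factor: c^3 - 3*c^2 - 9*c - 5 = (c - 5)*(c^2 + 2*c + 1) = (c - 5)*(c + 1)*(c + 1)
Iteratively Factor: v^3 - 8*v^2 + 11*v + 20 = (v + 1)*(v^2 - 9*v + 20) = (v - 5)*(v + 1)*(v - 4)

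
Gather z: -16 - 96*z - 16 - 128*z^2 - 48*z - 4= -128*z^2 - 144*z - 36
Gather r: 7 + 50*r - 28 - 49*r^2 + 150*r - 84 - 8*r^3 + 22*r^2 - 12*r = -8*r^3 - 27*r^2 + 188*r - 105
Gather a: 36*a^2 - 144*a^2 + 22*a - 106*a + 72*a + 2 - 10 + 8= -108*a^2 - 12*a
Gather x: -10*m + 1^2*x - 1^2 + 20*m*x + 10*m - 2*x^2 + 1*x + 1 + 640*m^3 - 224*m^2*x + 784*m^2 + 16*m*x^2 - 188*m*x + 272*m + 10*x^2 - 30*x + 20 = 640*m^3 + 784*m^2 + 272*m + x^2*(16*m + 8) + x*(-224*m^2 - 168*m - 28) + 20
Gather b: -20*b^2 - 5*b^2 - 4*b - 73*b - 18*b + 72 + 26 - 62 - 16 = -25*b^2 - 95*b + 20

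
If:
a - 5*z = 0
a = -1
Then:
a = -1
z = -1/5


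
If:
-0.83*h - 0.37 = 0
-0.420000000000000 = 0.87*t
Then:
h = -0.45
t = -0.48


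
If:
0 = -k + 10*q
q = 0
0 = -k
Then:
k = 0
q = 0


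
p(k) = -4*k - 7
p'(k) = -4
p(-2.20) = 1.80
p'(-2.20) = -4.00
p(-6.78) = 20.12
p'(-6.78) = -4.00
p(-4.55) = 11.20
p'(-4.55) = -4.00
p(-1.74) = -0.04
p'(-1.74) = -4.00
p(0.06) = -7.24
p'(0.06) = -4.00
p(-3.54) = 7.16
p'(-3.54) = -4.00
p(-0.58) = -4.68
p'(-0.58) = -4.00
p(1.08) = -11.32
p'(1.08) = -4.00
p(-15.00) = 53.00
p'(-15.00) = -4.00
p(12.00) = -55.00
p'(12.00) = -4.00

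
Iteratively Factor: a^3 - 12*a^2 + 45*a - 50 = (a - 5)*(a^2 - 7*a + 10) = (a - 5)^2*(a - 2)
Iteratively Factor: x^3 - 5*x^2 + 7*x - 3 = (x - 3)*(x^2 - 2*x + 1) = (x - 3)*(x - 1)*(x - 1)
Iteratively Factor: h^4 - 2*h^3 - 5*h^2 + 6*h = (h + 2)*(h^3 - 4*h^2 + 3*h) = (h - 3)*(h + 2)*(h^2 - h) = (h - 3)*(h - 1)*(h + 2)*(h)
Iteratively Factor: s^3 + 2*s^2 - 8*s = (s + 4)*(s^2 - 2*s) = s*(s + 4)*(s - 2)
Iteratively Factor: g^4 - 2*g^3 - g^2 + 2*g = (g + 1)*(g^3 - 3*g^2 + 2*g) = g*(g + 1)*(g^2 - 3*g + 2) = g*(g - 1)*(g + 1)*(g - 2)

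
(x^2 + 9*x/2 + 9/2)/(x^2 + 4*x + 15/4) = 2*(x + 3)/(2*x + 5)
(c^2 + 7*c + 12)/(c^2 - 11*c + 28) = (c^2 + 7*c + 12)/(c^2 - 11*c + 28)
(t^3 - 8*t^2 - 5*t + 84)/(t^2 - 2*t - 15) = (t^2 - 11*t + 28)/(t - 5)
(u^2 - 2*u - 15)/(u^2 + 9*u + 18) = (u - 5)/(u + 6)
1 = 1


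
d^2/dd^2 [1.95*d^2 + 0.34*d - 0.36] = 3.90000000000000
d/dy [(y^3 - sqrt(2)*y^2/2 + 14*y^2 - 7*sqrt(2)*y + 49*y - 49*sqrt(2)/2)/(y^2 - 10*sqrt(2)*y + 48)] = (y^4 - 20*sqrt(2)*y^3 - 133*sqrt(2)*y^2 + 105*y^2 + sqrt(2)*y + 1344*y - 336*sqrt(2) + 1862)/(y^4 - 20*sqrt(2)*y^3 + 296*y^2 - 960*sqrt(2)*y + 2304)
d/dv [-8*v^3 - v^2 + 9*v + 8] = -24*v^2 - 2*v + 9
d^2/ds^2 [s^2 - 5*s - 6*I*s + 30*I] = 2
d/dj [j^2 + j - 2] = 2*j + 1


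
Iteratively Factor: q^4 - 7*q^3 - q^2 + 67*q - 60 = (q - 1)*(q^3 - 6*q^2 - 7*q + 60) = (q - 5)*(q - 1)*(q^2 - q - 12) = (q - 5)*(q - 4)*(q - 1)*(q + 3)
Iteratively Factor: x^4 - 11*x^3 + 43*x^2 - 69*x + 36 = (x - 1)*(x^3 - 10*x^2 + 33*x - 36) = (x - 3)*(x - 1)*(x^2 - 7*x + 12) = (x - 3)^2*(x - 1)*(x - 4)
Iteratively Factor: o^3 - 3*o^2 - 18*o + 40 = (o + 4)*(o^2 - 7*o + 10) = (o - 5)*(o + 4)*(o - 2)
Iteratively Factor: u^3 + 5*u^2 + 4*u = (u + 4)*(u^2 + u) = u*(u + 4)*(u + 1)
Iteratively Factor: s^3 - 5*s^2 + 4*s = (s)*(s^2 - 5*s + 4) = s*(s - 4)*(s - 1)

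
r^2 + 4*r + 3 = (r + 1)*(r + 3)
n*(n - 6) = n^2 - 6*n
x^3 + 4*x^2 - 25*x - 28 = (x - 4)*(x + 1)*(x + 7)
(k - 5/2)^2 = k^2 - 5*k + 25/4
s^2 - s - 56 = (s - 8)*(s + 7)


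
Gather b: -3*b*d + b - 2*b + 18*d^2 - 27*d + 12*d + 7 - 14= b*(-3*d - 1) + 18*d^2 - 15*d - 7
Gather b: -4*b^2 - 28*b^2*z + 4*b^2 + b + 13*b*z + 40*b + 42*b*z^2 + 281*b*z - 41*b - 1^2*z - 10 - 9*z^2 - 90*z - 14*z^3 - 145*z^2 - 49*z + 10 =-28*b^2*z + b*(42*z^2 + 294*z) - 14*z^3 - 154*z^2 - 140*z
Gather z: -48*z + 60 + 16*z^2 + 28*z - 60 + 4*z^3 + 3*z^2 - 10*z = 4*z^3 + 19*z^2 - 30*z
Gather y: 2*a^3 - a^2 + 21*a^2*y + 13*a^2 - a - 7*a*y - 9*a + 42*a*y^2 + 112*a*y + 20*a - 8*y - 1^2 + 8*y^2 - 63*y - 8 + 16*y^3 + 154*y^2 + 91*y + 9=2*a^3 + 12*a^2 + 10*a + 16*y^3 + y^2*(42*a + 162) + y*(21*a^2 + 105*a + 20)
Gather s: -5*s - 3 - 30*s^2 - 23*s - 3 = -30*s^2 - 28*s - 6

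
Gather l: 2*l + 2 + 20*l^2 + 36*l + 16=20*l^2 + 38*l + 18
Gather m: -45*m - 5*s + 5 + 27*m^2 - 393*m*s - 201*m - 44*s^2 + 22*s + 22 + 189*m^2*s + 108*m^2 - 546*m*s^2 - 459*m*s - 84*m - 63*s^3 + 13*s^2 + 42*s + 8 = m^2*(189*s + 135) + m*(-546*s^2 - 852*s - 330) - 63*s^3 - 31*s^2 + 59*s + 35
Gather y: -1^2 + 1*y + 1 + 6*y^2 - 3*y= 6*y^2 - 2*y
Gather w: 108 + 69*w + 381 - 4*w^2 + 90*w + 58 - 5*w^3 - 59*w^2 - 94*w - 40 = -5*w^3 - 63*w^2 + 65*w + 507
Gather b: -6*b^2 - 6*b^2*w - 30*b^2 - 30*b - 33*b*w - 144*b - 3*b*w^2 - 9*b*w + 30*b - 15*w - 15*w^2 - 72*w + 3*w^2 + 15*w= b^2*(-6*w - 36) + b*(-3*w^2 - 42*w - 144) - 12*w^2 - 72*w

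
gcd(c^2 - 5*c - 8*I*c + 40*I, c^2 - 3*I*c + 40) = c - 8*I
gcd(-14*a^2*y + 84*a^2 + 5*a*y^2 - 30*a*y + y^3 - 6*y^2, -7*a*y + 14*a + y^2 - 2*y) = 1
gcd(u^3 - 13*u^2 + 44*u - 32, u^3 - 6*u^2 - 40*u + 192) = u^2 - 12*u + 32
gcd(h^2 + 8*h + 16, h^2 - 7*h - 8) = 1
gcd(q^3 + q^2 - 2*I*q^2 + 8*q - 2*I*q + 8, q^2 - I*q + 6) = q + 2*I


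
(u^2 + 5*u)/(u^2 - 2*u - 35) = u/(u - 7)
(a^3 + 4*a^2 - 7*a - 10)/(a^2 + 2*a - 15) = (a^2 - a - 2)/(a - 3)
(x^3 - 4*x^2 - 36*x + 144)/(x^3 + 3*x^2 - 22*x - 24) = (x - 6)/(x + 1)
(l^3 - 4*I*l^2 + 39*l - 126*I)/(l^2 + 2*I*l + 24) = (l^2 - 10*I*l - 21)/(l - 4*I)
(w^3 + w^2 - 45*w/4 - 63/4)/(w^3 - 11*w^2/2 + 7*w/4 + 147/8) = 2*(w + 3)/(2*w - 7)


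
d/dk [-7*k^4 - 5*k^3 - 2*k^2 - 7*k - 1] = -28*k^3 - 15*k^2 - 4*k - 7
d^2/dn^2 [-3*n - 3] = 0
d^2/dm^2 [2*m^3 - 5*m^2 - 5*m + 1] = 12*m - 10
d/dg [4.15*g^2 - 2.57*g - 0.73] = 8.3*g - 2.57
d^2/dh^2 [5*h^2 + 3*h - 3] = 10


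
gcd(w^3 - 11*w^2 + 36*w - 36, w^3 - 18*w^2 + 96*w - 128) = w - 2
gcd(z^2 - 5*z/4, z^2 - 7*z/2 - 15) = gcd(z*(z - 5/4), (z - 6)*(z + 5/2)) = 1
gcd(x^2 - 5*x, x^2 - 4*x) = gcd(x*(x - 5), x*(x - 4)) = x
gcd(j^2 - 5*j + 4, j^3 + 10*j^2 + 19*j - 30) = j - 1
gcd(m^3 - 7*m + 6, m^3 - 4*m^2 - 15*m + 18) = m^2 + 2*m - 3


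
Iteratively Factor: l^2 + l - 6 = (l - 2)*(l + 3)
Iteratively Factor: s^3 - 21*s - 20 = (s - 5)*(s^2 + 5*s + 4) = (s - 5)*(s + 4)*(s + 1)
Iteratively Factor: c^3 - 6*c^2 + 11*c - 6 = (c - 2)*(c^2 - 4*c + 3) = (c - 3)*(c - 2)*(c - 1)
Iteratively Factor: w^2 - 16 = (w - 4)*(w + 4)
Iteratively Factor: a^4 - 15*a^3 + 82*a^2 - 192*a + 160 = (a - 5)*(a^3 - 10*a^2 + 32*a - 32) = (a - 5)*(a - 4)*(a^2 - 6*a + 8) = (a - 5)*(a - 4)*(a - 2)*(a - 4)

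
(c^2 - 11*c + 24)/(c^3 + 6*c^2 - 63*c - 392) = (c - 3)/(c^2 + 14*c + 49)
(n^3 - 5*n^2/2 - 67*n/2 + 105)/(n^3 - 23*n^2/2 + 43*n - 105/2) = (n + 6)/(n - 3)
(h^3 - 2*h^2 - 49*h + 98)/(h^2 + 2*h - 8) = (h^2 - 49)/(h + 4)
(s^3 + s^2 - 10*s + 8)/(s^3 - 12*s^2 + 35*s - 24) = (s^2 + 2*s - 8)/(s^2 - 11*s + 24)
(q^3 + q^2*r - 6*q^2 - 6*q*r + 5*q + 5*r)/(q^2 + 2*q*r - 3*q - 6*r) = (q^3 + q^2*r - 6*q^2 - 6*q*r + 5*q + 5*r)/(q^2 + 2*q*r - 3*q - 6*r)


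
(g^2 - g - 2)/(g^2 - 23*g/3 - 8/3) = 3*(-g^2 + g + 2)/(-3*g^2 + 23*g + 8)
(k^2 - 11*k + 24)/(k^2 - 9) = (k - 8)/(k + 3)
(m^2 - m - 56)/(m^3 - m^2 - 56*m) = 1/m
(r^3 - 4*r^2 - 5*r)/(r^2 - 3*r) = (r^2 - 4*r - 5)/(r - 3)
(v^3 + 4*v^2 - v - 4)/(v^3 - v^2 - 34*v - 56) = (v^2 - 1)/(v^2 - 5*v - 14)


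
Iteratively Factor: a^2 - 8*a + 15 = (a - 3)*(a - 5)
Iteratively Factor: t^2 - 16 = (t + 4)*(t - 4)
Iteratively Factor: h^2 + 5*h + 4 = (h + 1)*(h + 4)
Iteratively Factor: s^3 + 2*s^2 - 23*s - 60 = (s + 3)*(s^2 - s - 20) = (s + 3)*(s + 4)*(s - 5)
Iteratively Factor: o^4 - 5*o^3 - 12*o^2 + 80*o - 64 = (o - 4)*(o^3 - o^2 - 16*o + 16) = (o - 4)*(o - 1)*(o^2 - 16) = (o - 4)^2*(o - 1)*(o + 4)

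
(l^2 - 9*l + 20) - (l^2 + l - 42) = 62 - 10*l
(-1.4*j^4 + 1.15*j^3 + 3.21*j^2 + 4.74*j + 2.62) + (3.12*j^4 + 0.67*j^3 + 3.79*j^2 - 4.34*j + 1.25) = 1.72*j^4 + 1.82*j^3 + 7.0*j^2 + 0.4*j + 3.87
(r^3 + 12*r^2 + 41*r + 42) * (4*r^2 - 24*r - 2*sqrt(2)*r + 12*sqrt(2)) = 4*r^5 - 2*sqrt(2)*r^4 + 24*r^4 - 124*r^3 - 12*sqrt(2)*r^3 - 816*r^2 + 62*sqrt(2)*r^2 - 1008*r + 408*sqrt(2)*r + 504*sqrt(2)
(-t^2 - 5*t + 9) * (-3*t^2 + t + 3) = 3*t^4 + 14*t^3 - 35*t^2 - 6*t + 27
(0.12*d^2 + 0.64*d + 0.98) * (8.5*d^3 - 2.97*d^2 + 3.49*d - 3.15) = 1.02*d^5 + 5.0836*d^4 + 6.848*d^3 - 1.055*d^2 + 1.4042*d - 3.087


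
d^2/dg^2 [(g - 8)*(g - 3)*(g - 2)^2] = 12*g^2 - 90*g + 144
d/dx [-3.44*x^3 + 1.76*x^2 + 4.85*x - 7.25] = -10.32*x^2 + 3.52*x + 4.85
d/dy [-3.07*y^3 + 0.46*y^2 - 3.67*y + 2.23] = -9.21*y^2 + 0.92*y - 3.67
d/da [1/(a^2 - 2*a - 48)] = 2*(1 - a)/(-a^2 + 2*a + 48)^2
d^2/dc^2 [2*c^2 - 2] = 4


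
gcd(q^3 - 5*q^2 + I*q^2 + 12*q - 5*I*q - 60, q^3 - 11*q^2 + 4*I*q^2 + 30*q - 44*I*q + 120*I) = q^2 + q*(-5 + 4*I) - 20*I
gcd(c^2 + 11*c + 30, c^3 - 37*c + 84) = 1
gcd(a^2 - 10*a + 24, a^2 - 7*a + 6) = a - 6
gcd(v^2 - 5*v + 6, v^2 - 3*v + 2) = v - 2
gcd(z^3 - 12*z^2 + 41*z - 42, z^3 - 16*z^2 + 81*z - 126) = z^2 - 10*z + 21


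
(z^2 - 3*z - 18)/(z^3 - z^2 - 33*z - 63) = (z - 6)/(z^2 - 4*z - 21)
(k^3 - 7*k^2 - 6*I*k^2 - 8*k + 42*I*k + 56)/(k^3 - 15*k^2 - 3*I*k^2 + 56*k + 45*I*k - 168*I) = (k^2 - 6*I*k - 8)/(k^2 - k*(8 + 3*I) + 24*I)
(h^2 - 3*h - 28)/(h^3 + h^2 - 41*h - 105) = (h + 4)/(h^2 + 8*h + 15)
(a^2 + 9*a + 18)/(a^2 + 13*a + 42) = (a + 3)/(a + 7)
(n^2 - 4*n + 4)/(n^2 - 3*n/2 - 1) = 2*(n - 2)/(2*n + 1)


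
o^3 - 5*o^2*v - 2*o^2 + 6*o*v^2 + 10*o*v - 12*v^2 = (o - 2)*(o - 3*v)*(o - 2*v)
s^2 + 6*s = s*(s + 6)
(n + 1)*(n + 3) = n^2 + 4*n + 3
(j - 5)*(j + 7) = j^2 + 2*j - 35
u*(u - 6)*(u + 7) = u^3 + u^2 - 42*u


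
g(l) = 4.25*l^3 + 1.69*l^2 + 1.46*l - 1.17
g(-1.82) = -23.85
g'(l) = 12.75*l^2 + 3.38*l + 1.46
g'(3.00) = 126.35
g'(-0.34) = 1.78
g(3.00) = 133.17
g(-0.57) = -2.24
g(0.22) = -0.72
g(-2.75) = -80.79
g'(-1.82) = 37.54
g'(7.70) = 783.43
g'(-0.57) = 3.68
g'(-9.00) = 1003.79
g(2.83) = 112.82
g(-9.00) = -2975.67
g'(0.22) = 2.82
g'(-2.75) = 88.59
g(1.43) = 16.80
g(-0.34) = -1.64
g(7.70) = 2050.54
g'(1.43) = 32.37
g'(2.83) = 113.14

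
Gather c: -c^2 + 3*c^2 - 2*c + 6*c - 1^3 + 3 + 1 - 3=2*c^2 + 4*c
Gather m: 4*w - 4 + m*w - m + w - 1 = m*(w - 1) + 5*w - 5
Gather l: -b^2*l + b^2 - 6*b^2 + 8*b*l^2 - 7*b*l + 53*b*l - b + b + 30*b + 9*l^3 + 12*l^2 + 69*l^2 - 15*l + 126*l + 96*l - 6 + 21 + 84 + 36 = -5*b^2 + 30*b + 9*l^3 + l^2*(8*b + 81) + l*(-b^2 + 46*b + 207) + 135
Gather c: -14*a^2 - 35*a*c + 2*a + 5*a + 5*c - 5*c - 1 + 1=-14*a^2 - 35*a*c + 7*a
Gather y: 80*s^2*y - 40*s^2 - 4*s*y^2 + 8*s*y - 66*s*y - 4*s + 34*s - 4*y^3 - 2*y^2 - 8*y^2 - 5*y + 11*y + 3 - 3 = -40*s^2 + 30*s - 4*y^3 + y^2*(-4*s - 10) + y*(80*s^2 - 58*s + 6)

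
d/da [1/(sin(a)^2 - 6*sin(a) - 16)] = 2*(3 - sin(a))*cos(a)/((sin(a) - 8)^2*(sin(a) + 2)^2)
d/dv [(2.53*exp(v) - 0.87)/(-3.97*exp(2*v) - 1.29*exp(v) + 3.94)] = (10.0441*exp(2*v) - 6.9078*exp(v) + 8.8459)*exp(v)/(15.7609*exp(4*v) + 10.2426*exp(3*v) - 29.6195*exp(2*v) - 10.1652*exp(v) + 15.5236)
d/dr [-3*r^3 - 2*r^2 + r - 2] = -9*r^2 - 4*r + 1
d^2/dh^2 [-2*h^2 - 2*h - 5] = -4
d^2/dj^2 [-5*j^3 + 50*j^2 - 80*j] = 100 - 30*j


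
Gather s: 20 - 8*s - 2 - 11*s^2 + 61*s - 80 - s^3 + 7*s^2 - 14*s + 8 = -s^3 - 4*s^2 + 39*s - 54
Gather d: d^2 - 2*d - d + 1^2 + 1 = d^2 - 3*d + 2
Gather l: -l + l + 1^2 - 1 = 0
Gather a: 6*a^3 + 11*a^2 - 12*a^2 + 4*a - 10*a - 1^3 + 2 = 6*a^3 - a^2 - 6*a + 1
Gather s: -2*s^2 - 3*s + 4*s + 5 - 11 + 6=-2*s^2 + s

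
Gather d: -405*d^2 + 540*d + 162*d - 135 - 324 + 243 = -405*d^2 + 702*d - 216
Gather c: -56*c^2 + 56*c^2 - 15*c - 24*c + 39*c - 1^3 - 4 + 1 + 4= 0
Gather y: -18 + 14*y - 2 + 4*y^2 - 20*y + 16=4*y^2 - 6*y - 4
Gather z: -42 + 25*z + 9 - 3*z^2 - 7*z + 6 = -3*z^2 + 18*z - 27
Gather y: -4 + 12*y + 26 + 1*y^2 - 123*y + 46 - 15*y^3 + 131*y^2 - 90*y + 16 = -15*y^3 + 132*y^2 - 201*y + 84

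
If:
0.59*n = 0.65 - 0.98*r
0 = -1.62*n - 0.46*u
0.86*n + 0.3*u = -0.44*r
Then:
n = 0.63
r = 0.28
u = -2.23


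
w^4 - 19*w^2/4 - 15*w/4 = w*(w - 5/2)*(w + 1)*(w + 3/2)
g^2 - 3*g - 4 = (g - 4)*(g + 1)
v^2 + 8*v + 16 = (v + 4)^2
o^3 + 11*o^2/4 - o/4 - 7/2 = (o - 1)*(o + 7/4)*(o + 2)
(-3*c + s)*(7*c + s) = -21*c^2 + 4*c*s + s^2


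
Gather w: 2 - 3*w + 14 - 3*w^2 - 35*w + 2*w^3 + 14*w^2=2*w^3 + 11*w^2 - 38*w + 16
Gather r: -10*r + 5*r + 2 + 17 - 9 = 10 - 5*r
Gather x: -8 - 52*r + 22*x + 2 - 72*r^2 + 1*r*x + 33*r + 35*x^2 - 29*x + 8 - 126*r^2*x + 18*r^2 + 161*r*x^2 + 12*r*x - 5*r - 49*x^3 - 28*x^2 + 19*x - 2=-54*r^2 - 24*r - 49*x^3 + x^2*(161*r + 7) + x*(-126*r^2 + 13*r + 12)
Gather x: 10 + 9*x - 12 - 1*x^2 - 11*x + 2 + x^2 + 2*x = 0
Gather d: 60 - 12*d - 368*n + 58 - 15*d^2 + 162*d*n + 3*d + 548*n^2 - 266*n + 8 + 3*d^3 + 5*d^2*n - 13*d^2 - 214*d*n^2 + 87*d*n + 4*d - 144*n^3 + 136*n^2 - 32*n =3*d^3 + d^2*(5*n - 28) + d*(-214*n^2 + 249*n - 5) - 144*n^3 + 684*n^2 - 666*n + 126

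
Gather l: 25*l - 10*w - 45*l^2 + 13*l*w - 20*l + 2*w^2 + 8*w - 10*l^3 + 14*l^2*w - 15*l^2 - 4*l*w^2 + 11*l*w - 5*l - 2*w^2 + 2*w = -10*l^3 + l^2*(14*w - 60) + l*(-4*w^2 + 24*w)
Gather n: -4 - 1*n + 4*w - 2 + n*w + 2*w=n*(w - 1) + 6*w - 6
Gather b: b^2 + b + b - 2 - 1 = b^2 + 2*b - 3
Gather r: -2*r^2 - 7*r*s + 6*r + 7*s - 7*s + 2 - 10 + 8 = -2*r^2 + r*(6 - 7*s)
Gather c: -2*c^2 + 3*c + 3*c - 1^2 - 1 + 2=-2*c^2 + 6*c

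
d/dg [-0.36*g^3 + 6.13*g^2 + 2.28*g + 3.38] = -1.08*g^2 + 12.26*g + 2.28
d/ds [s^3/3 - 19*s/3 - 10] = s^2 - 19/3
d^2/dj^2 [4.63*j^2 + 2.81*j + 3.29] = 9.26000000000000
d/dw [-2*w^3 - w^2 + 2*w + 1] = -6*w^2 - 2*w + 2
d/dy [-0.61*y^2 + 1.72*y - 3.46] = 1.72 - 1.22*y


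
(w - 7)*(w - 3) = w^2 - 10*w + 21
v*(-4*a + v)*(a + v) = -4*a^2*v - 3*a*v^2 + v^3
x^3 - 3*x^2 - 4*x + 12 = (x - 3)*(x - 2)*(x + 2)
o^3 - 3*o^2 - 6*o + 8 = (o - 4)*(o - 1)*(o + 2)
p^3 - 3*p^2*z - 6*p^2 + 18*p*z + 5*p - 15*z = (p - 5)*(p - 1)*(p - 3*z)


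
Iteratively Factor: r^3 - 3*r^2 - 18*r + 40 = (r + 4)*(r^2 - 7*r + 10) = (r - 5)*(r + 4)*(r - 2)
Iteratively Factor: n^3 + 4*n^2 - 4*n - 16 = (n - 2)*(n^2 + 6*n + 8) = (n - 2)*(n + 2)*(n + 4)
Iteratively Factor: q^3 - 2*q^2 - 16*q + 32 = (q - 4)*(q^2 + 2*q - 8) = (q - 4)*(q - 2)*(q + 4)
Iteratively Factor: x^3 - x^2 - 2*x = (x - 2)*(x^2 + x) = x*(x - 2)*(x + 1)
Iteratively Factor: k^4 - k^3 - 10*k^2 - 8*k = (k + 2)*(k^3 - 3*k^2 - 4*k) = (k + 1)*(k + 2)*(k^2 - 4*k) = k*(k + 1)*(k + 2)*(k - 4)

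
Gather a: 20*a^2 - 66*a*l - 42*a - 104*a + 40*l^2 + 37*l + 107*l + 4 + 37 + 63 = 20*a^2 + a*(-66*l - 146) + 40*l^2 + 144*l + 104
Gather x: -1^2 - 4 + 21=16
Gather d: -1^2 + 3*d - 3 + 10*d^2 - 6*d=10*d^2 - 3*d - 4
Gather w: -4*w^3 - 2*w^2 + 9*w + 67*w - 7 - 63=-4*w^3 - 2*w^2 + 76*w - 70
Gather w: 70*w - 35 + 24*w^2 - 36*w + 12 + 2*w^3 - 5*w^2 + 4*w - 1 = 2*w^3 + 19*w^2 + 38*w - 24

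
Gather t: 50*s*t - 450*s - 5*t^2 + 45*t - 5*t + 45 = -450*s - 5*t^2 + t*(50*s + 40) + 45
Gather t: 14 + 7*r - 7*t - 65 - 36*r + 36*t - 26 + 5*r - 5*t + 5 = -24*r + 24*t - 72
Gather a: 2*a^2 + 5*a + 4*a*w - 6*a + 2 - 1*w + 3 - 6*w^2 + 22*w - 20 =2*a^2 + a*(4*w - 1) - 6*w^2 + 21*w - 15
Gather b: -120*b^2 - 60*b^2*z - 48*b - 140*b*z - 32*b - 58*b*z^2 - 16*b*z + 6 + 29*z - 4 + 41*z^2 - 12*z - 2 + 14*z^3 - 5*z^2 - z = b^2*(-60*z - 120) + b*(-58*z^2 - 156*z - 80) + 14*z^3 + 36*z^2 + 16*z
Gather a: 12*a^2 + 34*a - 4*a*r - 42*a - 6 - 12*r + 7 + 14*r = 12*a^2 + a*(-4*r - 8) + 2*r + 1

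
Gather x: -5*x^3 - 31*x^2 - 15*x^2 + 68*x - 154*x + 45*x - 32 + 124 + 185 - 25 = -5*x^3 - 46*x^2 - 41*x + 252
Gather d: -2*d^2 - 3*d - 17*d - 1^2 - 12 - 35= -2*d^2 - 20*d - 48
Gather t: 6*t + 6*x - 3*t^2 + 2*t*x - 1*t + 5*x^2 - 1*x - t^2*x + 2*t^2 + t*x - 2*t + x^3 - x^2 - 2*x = t^2*(-x - 1) + t*(3*x + 3) + x^3 + 4*x^2 + 3*x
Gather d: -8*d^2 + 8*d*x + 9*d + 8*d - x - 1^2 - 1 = -8*d^2 + d*(8*x + 17) - x - 2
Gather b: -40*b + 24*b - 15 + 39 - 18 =6 - 16*b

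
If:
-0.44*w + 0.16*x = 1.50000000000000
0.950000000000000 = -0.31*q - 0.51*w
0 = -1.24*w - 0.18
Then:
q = -2.83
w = -0.15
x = 8.98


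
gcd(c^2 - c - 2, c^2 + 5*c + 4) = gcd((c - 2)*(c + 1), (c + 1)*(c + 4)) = c + 1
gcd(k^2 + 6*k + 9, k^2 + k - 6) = k + 3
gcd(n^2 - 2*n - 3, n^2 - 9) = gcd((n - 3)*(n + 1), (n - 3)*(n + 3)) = n - 3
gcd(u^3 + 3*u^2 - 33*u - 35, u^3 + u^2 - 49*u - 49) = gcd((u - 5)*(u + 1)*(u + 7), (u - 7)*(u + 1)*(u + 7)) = u^2 + 8*u + 7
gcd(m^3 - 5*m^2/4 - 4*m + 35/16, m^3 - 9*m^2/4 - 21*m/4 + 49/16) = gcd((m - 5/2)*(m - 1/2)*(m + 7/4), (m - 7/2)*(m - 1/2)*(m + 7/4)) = m^2 + 5*m/4 - 7/8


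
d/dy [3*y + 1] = 3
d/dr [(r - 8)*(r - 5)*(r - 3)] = 3*r^2 - 32*r + 79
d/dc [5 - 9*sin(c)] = -9*cos(c)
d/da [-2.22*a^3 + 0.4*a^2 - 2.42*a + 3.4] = -6.66*a^2 + 0.8*a - 2.42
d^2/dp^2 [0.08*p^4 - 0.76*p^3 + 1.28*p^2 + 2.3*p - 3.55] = 0.96*p^2 - 4.56*p + 2.56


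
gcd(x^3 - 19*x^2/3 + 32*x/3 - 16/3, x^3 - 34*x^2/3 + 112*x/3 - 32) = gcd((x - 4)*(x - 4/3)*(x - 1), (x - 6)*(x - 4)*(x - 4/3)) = x^2 - 16*x/3 + 16/3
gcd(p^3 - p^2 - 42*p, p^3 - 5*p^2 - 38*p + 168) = p^2 - p - 42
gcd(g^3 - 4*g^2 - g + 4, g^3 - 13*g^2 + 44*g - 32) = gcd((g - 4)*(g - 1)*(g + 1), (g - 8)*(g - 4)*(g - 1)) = g^2 - 5*g + 4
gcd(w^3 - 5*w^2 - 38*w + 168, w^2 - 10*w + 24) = w - 4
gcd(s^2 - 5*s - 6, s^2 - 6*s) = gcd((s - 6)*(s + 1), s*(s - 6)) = s - 6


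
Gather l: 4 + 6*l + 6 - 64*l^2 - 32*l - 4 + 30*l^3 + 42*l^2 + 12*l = 30*l^3 - 22*l^2 - 14*l + 6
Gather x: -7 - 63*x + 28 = 21 - 63*x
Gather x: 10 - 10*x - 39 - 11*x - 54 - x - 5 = -22*x - 88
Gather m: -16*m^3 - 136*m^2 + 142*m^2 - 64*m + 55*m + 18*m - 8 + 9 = -16*m^3 + 6*m^2 + 9*m + 1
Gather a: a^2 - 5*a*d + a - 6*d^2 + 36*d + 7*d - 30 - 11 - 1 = a^2 + a*(1 - 5*d) - 6*d^2 + 43*d - 42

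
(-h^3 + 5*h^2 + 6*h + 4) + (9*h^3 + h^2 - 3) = 8*h^3 + 6*h^2 + 6*h + 1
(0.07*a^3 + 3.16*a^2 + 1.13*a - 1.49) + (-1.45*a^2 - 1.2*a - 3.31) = 0.07*a^3 + 1.71*a^2 - 0.0700000000000001*a - 4.8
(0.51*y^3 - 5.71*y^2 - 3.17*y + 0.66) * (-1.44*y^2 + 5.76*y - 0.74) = -0.7344*y^5 + 11.16*y^4 - 28.7022*y^3 - 14.9842*y^2 + 6.1474*y - 0.4884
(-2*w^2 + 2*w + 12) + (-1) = -2*w^2 + 2*w + 11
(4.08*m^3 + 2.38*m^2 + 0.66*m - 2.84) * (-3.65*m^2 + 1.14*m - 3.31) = -14.892*m^5 - 4.0358*m^4 - 13.2006*m^3 + 3.2406*m^2 - 5.4222*m + 9.4004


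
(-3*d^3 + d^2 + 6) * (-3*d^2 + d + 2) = 9*d^5 - 6*d^4 - 5*d^3 - 16*d^2 + 6*d + 12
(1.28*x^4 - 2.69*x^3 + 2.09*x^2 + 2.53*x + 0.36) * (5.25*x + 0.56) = 6.72*x^5 - 13.4057*x^4 + 9.4661*x^3 + 14.4529*x^2 + 3.3068*x + 0.2016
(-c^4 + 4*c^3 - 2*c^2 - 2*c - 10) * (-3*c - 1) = 3*c^5 - 11*c^4 + 2*c^3 + 8*c^2 + 32*c + 10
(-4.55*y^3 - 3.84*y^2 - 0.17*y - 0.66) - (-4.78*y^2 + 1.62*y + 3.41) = -4.55*y^3 + 0.94*y^2 - 1.79*y - 4.07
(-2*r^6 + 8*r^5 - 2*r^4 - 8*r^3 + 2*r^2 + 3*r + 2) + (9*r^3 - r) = -2*r^6 + 8*r^5 - 2*r^4 + r^3 + 2*r^2 + 2*r + 2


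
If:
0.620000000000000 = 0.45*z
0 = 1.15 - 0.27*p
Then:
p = 4.26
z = 1.38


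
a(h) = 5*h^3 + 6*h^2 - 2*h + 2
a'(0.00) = -2.00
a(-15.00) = -15493.00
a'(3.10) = 179.35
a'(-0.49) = -4.28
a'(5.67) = 548.27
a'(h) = 15*h^2 + 12*h - 2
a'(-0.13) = -3.31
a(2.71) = 140.16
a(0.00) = 2.00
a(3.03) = 190.12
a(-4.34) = -285.04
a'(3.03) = 172.07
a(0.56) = 3.64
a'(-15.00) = 3193.00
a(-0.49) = 3.83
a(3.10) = 202.42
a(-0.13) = 2.35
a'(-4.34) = 228.45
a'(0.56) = 9.42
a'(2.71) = 140.68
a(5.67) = 1094.97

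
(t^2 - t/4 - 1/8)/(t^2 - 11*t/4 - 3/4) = (t - 1/2)/(t - 3)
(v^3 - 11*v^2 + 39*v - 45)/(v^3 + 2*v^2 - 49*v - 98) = (v^3 - 11*v^2 + 39*v - 45)/(v^3 + 2*v^2 - 49*v - 98)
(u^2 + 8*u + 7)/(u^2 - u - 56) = (u + 1)/(u - 8)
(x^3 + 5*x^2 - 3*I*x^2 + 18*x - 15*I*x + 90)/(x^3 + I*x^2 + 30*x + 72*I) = (x + 5)/(x + 4*I)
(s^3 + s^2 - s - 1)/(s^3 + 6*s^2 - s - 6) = (s + 1)/(s + 6)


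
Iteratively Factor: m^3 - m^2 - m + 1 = (m - 1)*(m^2 - 1) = (m - 1)^2*(m + 1)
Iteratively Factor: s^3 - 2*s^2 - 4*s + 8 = (s - 2)*(s^2 - 4) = (s - 2)^2*(s + 2)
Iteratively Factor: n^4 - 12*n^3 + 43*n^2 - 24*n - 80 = (n - 4)*(n^3 - 8*n^2 + 11*n + 20) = (n - 4)^2*(n^2 - 4*n - 5) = (n - 4)^2*(n + 1)*(n - 5)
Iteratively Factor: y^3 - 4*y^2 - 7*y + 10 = (y - 1)*(y^2 - 3*y - 10) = (y - 5)*(y - 1)*(y + 2)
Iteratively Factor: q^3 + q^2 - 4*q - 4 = (q + 1)*(q^2 - 4) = (q - 2)*(q + 1)*(q + 2)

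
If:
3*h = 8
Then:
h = 8/3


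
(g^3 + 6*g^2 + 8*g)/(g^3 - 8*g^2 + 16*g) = (g^2 + 6*g + 8)/(g^2 - 8*g + 16)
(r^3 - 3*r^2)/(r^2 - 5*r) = r*(r - 3)/(r - 5)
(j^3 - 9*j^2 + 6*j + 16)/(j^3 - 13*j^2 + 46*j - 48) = (j + 1)/(j - 3)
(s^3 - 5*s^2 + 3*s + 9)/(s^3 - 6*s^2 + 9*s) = (s + 1)/s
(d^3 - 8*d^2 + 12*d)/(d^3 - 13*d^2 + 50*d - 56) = d*(d - 6)/(d^2 - 11*d + 28)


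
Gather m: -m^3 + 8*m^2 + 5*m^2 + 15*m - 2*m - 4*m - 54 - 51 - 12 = -m^3 + 13*m^2 + 9*m - 117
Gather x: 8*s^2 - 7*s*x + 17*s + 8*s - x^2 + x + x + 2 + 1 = 8*s^2 + 25*s - x^2 + x*(2 - 7*s) + 3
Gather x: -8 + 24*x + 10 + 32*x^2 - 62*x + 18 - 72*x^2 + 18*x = -40*x^2 - 20*x + 20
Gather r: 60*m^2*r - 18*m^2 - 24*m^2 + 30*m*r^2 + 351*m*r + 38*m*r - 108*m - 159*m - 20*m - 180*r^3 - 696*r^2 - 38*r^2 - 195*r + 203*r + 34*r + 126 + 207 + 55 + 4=-42*m^2 - 287*m - 180*r^3 + r^2*(30*m - 734) + r*(60*m^2 + 389*m + 42) + 392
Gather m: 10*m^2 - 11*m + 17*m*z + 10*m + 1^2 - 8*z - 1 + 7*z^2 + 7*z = 10*m^2 + m*(17*z - 1) + 7*z^2 - z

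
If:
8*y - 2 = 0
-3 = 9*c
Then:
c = -1/3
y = 1/4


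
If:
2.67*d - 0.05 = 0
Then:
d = 0.02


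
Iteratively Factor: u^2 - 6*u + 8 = (u - 2)*(u - 4)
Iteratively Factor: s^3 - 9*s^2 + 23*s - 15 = (s - 5)*(s^2 - 4*s + 3) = (s - 5)*(s - 3)*(s - 1)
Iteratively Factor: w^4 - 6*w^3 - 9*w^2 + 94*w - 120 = (w - 3)*(w^3 - 3*w^2 - 18*w + 40) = (w - 3)*(w + 4)*(w^2 - 7*w + 10) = (w - 3)*(w - 2)*(w + 4)*(w - 5)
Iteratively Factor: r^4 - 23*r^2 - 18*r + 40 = (r - 1)*(r^3 + r^2 - 22*r - 40) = (r - 5)*(r - 1)*(r^2 + 6*r + 8) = (r - 5)*(r - 1)*(r + 2)*(r + 4)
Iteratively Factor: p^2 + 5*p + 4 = (p + 1)*(p + 4)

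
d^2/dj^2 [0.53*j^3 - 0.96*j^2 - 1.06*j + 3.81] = 3.18*j - 1.92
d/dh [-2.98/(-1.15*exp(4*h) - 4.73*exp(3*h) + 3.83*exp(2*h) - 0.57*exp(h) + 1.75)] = (-13.708*exp(3*h) - 42.2862*exp(2*h) + 22.8268*exp(h) - 1.6986)*exp(h)/(1.15*exp(4*h) + 4.73*exp(3*h) - 3.83*exp(2*h) + 0.57*exp(h) - 1.75)^2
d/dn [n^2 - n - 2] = 2*n - 1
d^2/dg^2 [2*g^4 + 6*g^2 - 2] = 24*g^2 + 12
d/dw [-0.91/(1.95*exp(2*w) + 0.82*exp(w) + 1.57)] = (3.549*exp(w) + 0.7462)*exp(w)/(1.95*exp(2*w) + 0.82*exp(w) + 1.57)^2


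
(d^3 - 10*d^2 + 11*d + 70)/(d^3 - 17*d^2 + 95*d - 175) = (d + 2)/(d - 5)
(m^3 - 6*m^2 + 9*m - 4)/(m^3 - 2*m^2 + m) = (m - 4)/m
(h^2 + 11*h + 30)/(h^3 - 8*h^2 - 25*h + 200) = (h + 6)/(h^2 - 13*h + 40)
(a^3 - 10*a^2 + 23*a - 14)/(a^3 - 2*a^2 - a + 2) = (a - 7)/(a + 1)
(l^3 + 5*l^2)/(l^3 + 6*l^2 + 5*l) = l/(l + 1)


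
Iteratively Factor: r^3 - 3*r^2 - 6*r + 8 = (r - 1)*(r^2 - 2*r - 8) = (r - 1)*(r + 2)*(r - 4)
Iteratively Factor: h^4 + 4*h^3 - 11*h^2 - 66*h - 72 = (h - 4)*(h^3 + 8*h^2 + 21*h + 18) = (h - 4)*(h + 3)*(h^2 + 5*h + 6) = (h - 4)*(h + 3)^2*(h + 2)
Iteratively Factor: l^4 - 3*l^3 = (l)*(l^3 - 3*l^2) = l*(l - 3)*(l^2) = l^2*(l - 3)*(l)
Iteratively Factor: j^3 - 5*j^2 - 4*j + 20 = (j + 2)*(j^2 - 7*j + 10) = (j - 5)*(j + 2)*(j - 2)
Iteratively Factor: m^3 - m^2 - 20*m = (m)*(m^2 - m - 20) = m*(m + 4)*(m - 5)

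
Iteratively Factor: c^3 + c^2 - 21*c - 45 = (c - 5)*(c^2 + 6*c + 9) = (c - 5)*(c + 3)*(c + 3)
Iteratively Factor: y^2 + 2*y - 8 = (y - 2)*(y + 4)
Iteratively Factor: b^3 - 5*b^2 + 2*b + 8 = (b + 1)*(b^2 - 6*b + 8) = (b - 4)*(b + 1)*(b - 2)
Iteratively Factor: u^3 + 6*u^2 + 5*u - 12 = (u + 4)*(u^2 + 2*u - 3) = (u - 1)*(u + 4)*(u + 3)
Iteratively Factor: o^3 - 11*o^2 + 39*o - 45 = (o - 5)*(o^2 - 6*o + 9) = (o - 5)*(o - 3)*(o - 3)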